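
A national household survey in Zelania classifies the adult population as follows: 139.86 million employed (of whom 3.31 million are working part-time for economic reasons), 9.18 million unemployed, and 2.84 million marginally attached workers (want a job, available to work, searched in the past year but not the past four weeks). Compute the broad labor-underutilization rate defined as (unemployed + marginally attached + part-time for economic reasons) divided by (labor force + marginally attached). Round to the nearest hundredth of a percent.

Broad underutilization rate ≈ 10.09%.

Labor force = 139.86 + 9.18 = 149.04 million.
Numerator = 9.18 + 2.84 + 3.31 = 15.33 million.
Denominator = 149.04 + 2.84 = 151.88 million.
Broad rate = 15.33 / 151.88 = 10.09%.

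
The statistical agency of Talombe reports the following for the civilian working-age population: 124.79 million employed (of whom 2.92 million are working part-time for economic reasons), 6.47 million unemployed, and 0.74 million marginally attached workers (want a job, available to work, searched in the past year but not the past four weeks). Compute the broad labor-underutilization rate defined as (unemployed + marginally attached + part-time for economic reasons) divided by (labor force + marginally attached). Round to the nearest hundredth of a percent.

Labor force = 124.79 + 6.47 = 131.26 million.
Numerator = 6.47 + 0.74 + 2.92 = 10.13 million.
Denominator = 131.26 + 0.74 = 132.00 million.
Broad rate = 10.13 / 132.00 = 7.67%.

Broad underutilization rate ≈ 7.67%.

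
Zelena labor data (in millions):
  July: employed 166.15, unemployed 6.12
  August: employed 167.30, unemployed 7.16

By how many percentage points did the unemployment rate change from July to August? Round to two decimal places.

July: labor force = 166.15 + 6.12 = 172.27; u = 6.12/172.27 = 3.55%.
August: labor force = 167.30 + 7.16 = 174.46; u = 7.16/174.46 = 4.10%.
Change = 4.10% − 3.55% = +0.55 pp.

The unemployment rate changed by +0.55 percentage points.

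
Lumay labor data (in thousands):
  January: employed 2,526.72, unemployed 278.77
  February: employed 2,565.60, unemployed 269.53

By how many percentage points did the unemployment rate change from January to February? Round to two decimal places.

January: labor force = 2,526.72 + 278.77 = 2,805.49; u = 278.77/2,805.49 = 9.94%.
February: labor force = 2,565.60 + 269.53 = 2,835.13; u = 269.53/2,835.13 = 9.51%.
Change = 9.51% − 9.94% = −0.43 pp.

The unemployment rate changed by −0.43 percentage points.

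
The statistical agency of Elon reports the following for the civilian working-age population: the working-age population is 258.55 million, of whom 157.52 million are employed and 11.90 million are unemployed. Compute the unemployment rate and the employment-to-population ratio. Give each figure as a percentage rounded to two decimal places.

Unemployment rate ≈ 7.02%; employment-population ratio ≈ 60.92%.

Labor force = employed + unemployed = 157.52 + 11.90 = 169.42 million.
Unemployment rate = 11.90 / 169.42 = 7.02%.
Employment-population ratio = 157.52 / 258.55 = 60.92%.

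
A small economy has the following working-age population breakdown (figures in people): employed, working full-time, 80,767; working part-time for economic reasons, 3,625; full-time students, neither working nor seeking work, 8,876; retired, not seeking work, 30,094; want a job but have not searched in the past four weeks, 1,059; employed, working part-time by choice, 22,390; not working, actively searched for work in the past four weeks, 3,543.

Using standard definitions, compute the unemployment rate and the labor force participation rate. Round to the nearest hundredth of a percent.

Employed = 80,767 + 3,625 + 22,390 = 106,782 (anyone who worked, including part-time for economic reasons, counts as employed).
Unemployed = 3,543.
Labor force = 106,782 + 3,543 = 110,325.
Not in labor force = 8,876 + 30,094 + 1,059 = 40,029 (those not working and not actively searching are outside the labor force — including those who want a job but have given up searching).
Civilian working-age population = 110,325 + 40,029 = 150,354.
Unemployment rate = 3,543 / 110,325 = 3.21%.
Labor force participation rate = 110,325 / 150,354 = 73.38%.

Unemployment rate ≈ 3.21%; labor force participation rate ≈ 73.38%.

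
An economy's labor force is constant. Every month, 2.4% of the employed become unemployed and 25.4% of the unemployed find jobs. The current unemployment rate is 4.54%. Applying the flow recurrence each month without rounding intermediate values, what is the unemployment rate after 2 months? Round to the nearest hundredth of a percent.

With a fixed labor force, u_{t+1} = u_t + s·(1−u_t) − f·u_t = u_t·(1−s−f) + s.
Here 1−s−f = 0.722 and s = 0.024.
u_1 = 0.045400 × 0.722 + 0.024 = 0.056779.
u_2 = 0.056779 × 0.722 + 0.024 = 0.064994.

Unemployment rate after two months ≈ 6.50%.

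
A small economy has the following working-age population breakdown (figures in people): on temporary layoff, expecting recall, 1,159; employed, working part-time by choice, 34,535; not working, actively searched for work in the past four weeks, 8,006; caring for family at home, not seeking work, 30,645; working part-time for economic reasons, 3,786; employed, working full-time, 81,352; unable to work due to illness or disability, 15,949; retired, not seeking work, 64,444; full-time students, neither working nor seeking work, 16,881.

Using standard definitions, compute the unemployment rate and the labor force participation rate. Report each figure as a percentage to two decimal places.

Employed = 34,535 + 3,786 + 81,352 = 119,673 (anyone who worked, including part-time for economic reasons, counts as employed).
Unemployed = 1,159 + 8,006 = 9,165 (jobless and actively searching, or on temporary layoff).
Labor force = 119,673 + 9,165 = 128,838.
Not in labor force = 30,645 + 15,949 + 64,444 + 16,881 = 127,919 (those not working and not actively searching are outside the labor force).
Civilian working-age population = 128,838 + 127,919 = 256,757.
Unemployment rate = 9,165 / 128,838 = 7.11%.
Labor force participation rate = 128,838 / 256,757 = 50.18%.

Unemployment rate ≈ 7.11%; labor force participation rate ≈ 50.18%.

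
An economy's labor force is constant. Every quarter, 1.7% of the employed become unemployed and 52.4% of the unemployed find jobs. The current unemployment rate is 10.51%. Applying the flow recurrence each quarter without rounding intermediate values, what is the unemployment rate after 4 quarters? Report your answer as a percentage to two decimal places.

With a fixed labor force, u_{t+1} = u_t + s·(1−u_t) − f·u_t = u_t·(1−s−f) + s.
Here 1−s−f = 0.459 and s = 0.017.
u_1 = 0.105100 × 0.459 + 0.017 = 0.065241.
u_2 = 0.065241 × 0.459 + 0.017 = 0.046946.
u_3 = 0.046946 × 0.459 + 0.017 = 0.038548.
u_4 = 0.038548 × 0.459 + 0.017 = 0.034694.

Unemployment rate after four quarters ≈ 3.47%.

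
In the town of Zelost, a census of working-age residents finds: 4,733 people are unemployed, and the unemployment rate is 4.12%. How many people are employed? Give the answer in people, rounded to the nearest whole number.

About 110,146 are employed.

Labor force = U / u = 4,733 / 0.0412 ≈ 114,879.
Employed = labor force − unemployed = 114,879 − 4,733 = 110,146.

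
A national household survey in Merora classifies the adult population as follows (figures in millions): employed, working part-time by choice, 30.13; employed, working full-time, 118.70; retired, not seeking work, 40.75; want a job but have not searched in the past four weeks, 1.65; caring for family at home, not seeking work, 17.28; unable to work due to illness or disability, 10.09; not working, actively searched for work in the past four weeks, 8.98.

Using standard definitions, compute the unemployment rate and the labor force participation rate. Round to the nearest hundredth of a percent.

Unemployment rate ≈ 5.69%; labor force participation rate ≈ 69.34%.

Employed = 30.13 + 118.70 = 148.83 million.
Unemployed = 8.98 million.
Labor force = 148.83 + 8.98 = 157.81 million.
Not in labor force = 40.75 + 1.65 + 17.28 + 10.09 = 69.77 million (those not working and not actively searching are outside the labor force — including those who want a job but have given up searching).
Civilian working-age population = 157.81 + 69.77 = 227.58 million.
Unemployment rate = 8.98 / 157.81 = 5.69%.
Labor force participation rate = 157.81 / 227.58 = 69.34%.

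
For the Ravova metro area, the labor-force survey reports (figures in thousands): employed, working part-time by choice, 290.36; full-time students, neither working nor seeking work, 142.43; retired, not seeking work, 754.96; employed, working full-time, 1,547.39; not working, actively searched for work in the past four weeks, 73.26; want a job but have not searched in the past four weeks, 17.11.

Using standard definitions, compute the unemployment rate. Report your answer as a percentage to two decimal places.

Employed = 290.36 + 1,547.39 = 1,837.75 thousand.
Unemployed = 73.26 thousand.
Labor force = 1,837.75 + 73.26 = 1,911.01 thousand.
Unemployment rate = 73.26 / 1,911.01 = 3.83%.

Unemployment rate ≈ 3.83%.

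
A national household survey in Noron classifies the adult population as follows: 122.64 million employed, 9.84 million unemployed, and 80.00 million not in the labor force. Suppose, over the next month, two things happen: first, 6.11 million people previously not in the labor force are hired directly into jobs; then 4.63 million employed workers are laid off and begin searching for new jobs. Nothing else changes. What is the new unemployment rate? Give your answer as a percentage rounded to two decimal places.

New unemployment rate ≈ 10.44%.

Initially, labor force = 122.64 + 9.84 = 132.48 million, so u = 9.84/132.48 = 7.43%.
After the first change, employed and labor force both rise by 6.11; unemployed unchanged → E = 128.75, U = 9.84, labor force = 138.59 million.
After the second change, employed falls and unemployed rises by 4.63; labor force unchanged → E = 124.12, U = 14.47, labor force = 138.59 million.
New unemployment rate = 14.47 / 138.59 = 10.44%.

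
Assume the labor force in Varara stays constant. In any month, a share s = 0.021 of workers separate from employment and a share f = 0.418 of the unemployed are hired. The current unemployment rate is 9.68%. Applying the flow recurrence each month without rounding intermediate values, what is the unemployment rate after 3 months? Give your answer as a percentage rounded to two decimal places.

With a fixed labor force, u_{t+1} = u_t + s·(1−u_t) − f·u_t = u_t·(1−s−f) + s.
Here 1−s−f = 0.561 and s = 0.021.
u_1 = 0.096800 × 0.561 + 0.021 = 0.075305.
u_2 = 0.075305 × 0.561 + 0.021 = 0.063246.
u_3 = 0.063246 × 0.561 + 0.021 = 0.056481.

Unemployment rate after three months ≈ 5.65%.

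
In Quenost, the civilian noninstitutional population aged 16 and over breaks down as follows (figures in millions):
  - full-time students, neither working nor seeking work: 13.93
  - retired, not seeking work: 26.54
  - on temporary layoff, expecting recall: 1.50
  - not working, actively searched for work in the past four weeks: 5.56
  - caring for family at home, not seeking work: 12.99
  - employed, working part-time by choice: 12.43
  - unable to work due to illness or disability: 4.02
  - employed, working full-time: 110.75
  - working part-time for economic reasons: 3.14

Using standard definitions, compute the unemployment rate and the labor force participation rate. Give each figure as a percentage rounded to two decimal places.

Unemployment rate ≈ 5.29%; labor force participation rate ≈ 69.88%.

Employed = 12.43 + 110.75 + 3.14 = 126.32 million (anyone who worked, including part-time for economic reasons, counts as employed).
Unemployed = 1.50 + 5.56 = 7.06 million (jobless and actively searching, or on temporary layoff).
Labor force = 126.32 + 7.06 = 133.38 million.
Not in labor force = 13.93 + 26.54 + 12.99 + 4.02 = 57.48 million (those not working and not actively searching are outside the labor force).
Civilian working-age population = 133.38 + 57.48 = 190.86 million.
Unemployment rate = 7.06 / 133.38 = 5.29%.
Labor force participation rate = 133.38 / 190.86 = 69.88%.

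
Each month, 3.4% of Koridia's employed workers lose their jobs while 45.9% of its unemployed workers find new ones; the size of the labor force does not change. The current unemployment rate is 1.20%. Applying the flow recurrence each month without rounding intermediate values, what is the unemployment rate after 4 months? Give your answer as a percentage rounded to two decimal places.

With a fixed labor force, u_{t+1} = u_t + s·(1−u_t) − f·u_t = u_t·(1−s−f) + s.
Here 1−s−f = 0.507 and s = 0.034.
u_1 = 0.012000 × 0.507 + 0.034 = 0.040084.
u_2 = 0.040084 × 0.507 + 0.034 = 0.054323.
u_3 = 0.054323 × 0.507 + 0.034 = 0.061542.
u_4 = 0.061542 × 0.507 + 0.034 = 0.065202.

Unemployment rate after four months ≈ 6.52%.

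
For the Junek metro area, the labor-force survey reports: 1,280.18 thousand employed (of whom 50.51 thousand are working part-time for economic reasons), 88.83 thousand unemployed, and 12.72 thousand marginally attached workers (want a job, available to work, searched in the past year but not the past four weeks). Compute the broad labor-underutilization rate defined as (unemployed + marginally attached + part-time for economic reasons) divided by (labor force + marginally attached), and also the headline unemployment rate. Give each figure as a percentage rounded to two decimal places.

Broad underutilization rate ≈ 11.01%; headline unemployment rate ≈ 6.49%.

Labor force = 1,280.18 + 88.83 = 1,369.01 thousand.
Numerator = 88.83 + 12.72 + 50.51 = 152.06 thousand.
Denominator = 1,369.01 + 12.72 = 1,381.73 thousand.
Broad rate = 152.06 / 1,381.73 = 11.01%.
Headline unemployment rate = 88.83 / 1,369.01 = 6.49%.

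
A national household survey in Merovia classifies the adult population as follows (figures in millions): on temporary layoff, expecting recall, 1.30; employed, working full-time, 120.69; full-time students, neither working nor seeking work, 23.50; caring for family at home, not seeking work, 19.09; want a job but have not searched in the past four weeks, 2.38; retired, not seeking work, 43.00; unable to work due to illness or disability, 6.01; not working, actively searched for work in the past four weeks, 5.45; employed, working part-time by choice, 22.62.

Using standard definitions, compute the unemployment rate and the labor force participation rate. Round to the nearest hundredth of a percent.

Unemployment rate ≈ 4.50%; labor force participation rate ≈ 61.49%.

Employed = 120.69 + 22.62 = 143.31 million.
Unemployed = 1.30 + 5.45 = 6.75 million (jobless and actively searching, or on temporary layoff).
Labor force = 143.31 + 6.75 = 150.06 million.
Not in labor force = 23.50 + 19.09 + 2.38 + 43.00 + 6.01 = 93.98 million (those not working and not actively searching are outside the labor force — including those who want a job but have given up searching).
Civilian working-age population = 150.06 + 93.98 = 244.04 million.
Unemployment rate = 6.75 / 150.06 = 4.50%.
Labor force participation rate = 150.06 / 244.04 = 61.49%.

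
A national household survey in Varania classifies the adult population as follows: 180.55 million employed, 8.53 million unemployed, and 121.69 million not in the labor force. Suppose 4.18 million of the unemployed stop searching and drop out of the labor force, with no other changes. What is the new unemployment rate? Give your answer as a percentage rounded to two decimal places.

New unemployment rate ≈ 2.35%.

Initially, labor force = 180.55 + 8.53 = 189.08 million, so u = 8.53/189.08 = 4.51%.
After the change, unemployed and labor force both fall by 4.18 → E = 180.55, U = 4.35, labor force = 184.90 million.
New unemployment rate = 4.35 / 184.90 = 2.35%.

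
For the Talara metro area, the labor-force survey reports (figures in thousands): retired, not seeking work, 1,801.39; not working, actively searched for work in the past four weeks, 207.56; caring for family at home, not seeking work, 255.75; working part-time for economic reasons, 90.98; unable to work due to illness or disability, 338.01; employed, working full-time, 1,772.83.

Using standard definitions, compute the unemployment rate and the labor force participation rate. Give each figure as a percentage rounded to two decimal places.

Unemployment rate ≈ 10.02%; labor force participation rate ≈ 46.38%.

Employed = 90.98 + 1,772.83 = 1,863.81 thousand (anyone who worked, including part-time for economic reasons, counts as employed).
Unemployed = 207.56 thousand.
Labor force = 1,863.81 + 207.56 = 2,071.37 thousand.
Not in labor force = 1,801.39 + 255.75 + 338.01 = 2,395.15 thousand (those not working and not actively searching are outside the labor force).
Civilian working-age population = 2,071.37 + 2,395.15 = 4,466.52 thousand.
Unemployment rate = 207.56 / 2,071.37 = 10.02%.
Labor force participation rate = 2,071.37 / 4,466.52 = 46.38%.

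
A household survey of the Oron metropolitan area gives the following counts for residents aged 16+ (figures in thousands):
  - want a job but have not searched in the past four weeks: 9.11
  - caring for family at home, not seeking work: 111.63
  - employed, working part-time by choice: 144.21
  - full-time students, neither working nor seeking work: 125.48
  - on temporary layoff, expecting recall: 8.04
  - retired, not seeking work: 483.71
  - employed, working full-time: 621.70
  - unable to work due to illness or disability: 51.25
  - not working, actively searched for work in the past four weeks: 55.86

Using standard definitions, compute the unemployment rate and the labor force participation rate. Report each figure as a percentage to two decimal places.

Unemployment rate ≈ 7.70%; labor force participation rate ≈ 51.51%.

Employed = 144.21 + 621.70 = 765.91 thousand.
Unemployed = 8.04 + 55.86 = 63.90 thousand (jobless and actively searching, or on temporary layoff).
Labor force = 765.91 + 63.90 = 829.81 thousand.
Not in labor force = 9.11 + 111.63 + 125.48 + 483.71 + 51.25 = 781.18 thousand (those not working and not actively searching are outside the labor force — including those who want a job but have given up searching).
Civilian working-age population = 829.81 + 781.18 = 1,610.99 thousand.
Unemployment rate = 63.90 / 829.81 = 7.70%.
Labor force participation rate = 829.81 / 1,610.99 = 51.51%.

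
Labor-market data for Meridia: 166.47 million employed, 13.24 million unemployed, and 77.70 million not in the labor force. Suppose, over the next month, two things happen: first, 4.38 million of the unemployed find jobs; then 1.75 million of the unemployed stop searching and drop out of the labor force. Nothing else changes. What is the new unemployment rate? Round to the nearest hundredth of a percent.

Initially, labor force = 166.47 + 13.24 = 179.71 million, so u = 13.24/179.71 = 7.37%.
After the first change, unemployed falls and employed rises by 4.38; labor force unchanged → E = 170.85, U = 8.86, labor force = 179.71 million.
After the second change, unemployed and labor force both fall by 1.75 → E = 170.85, U = 7.11, labor force = 177.96 million.
New unemployment rate = 7.11 / 177.96 = 4.00%.

New unemployment rate ≈ 4.00%.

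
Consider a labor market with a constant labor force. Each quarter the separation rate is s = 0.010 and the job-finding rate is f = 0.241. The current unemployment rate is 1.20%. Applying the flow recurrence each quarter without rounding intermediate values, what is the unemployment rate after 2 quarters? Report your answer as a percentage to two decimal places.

With a fixed labor force, u_{t+1} = u_t + s·(1−u_t) − f·u_t = u_t·(1−s−f) + s.
Here 1−s−f = 0.749 and s = 0.010.
u_1 = 0.012000 × 0.749 + 0.010 = 0.018988.
u_2 = 0.018988 × 0.749 + 0.010 = 0.024222.

Unemployment rate after two quarters ≈ 2.42%.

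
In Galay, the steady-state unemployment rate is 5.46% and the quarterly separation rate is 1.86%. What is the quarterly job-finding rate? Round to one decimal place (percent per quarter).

From u* = s/(s+f): f = s·(1−u)/u.
f = 1.86 × (1 − 0.0546) / 0.0546 = 1.7584 / 0.0546 ≈ 32.2% per quarter.

Job-finding rate ≈ 32.2% per quarter.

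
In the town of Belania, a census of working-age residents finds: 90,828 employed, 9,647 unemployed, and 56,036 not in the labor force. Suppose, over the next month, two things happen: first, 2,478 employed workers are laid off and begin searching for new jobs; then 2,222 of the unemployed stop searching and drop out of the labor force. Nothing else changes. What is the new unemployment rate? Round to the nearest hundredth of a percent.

New unemployment rate ≈ 10.08%.

Initially, labor force = 90,828 + 9,647 = 100,475, so u = 9,647/100,475 = 9.60%.
After the first change, employed falls and unemployed rises by 2,478; labor force unchanged → E = 88,350, U = 12,125, labor force = 100,475.
After the second change, unemployed and labor force both fall by 2,222 → E = 88,350, U = 9,903, labor force = 98,253.
New unemployment rate = 9,903 / 98,253 = 10.08%.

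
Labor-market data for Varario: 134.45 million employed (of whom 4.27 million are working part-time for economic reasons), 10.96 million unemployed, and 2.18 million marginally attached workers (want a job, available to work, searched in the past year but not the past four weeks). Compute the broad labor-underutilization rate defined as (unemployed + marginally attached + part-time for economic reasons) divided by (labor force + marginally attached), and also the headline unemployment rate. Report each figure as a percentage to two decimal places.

Broad underutilization rate ≈ 11.80%; headline unemployment rate ≈ 7.54%.

Labor force = 134.45 + 10.96 = 145.41 million.
Numerator = 10.96 + 2.18 + 4.27 = 17.41 million.
Denominator = 145.41 + 2.18 = 147.59 million.
Broad rate = 17.41 / 147.59 = 11.80%.
Headline unemployment rate = 10.96 / 145.41 = 7.54%.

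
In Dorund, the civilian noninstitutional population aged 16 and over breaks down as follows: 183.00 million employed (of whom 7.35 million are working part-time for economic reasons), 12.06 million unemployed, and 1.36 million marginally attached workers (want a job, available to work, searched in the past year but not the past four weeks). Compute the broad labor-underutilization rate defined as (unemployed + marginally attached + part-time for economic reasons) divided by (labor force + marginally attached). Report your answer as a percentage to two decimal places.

Broad underutilization rate ≈ 10.57%.

Labor force = 183.00 + 12.06 = 195.06 million.
Numerator = 12.06 + 1.36 + 7.35 = 20.77 million.
Denominator = 195.06 + 1.36 = 196.42 million.
Broad rate = 20.77 / 196.42 = 10.57%.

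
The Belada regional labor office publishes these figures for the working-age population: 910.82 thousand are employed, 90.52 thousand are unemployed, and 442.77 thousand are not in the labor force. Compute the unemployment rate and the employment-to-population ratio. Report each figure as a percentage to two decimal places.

Unemployment rate ≈ 9.04%; employment-population ratio ≈ 63.07%.

Labor force = employed + unemployed = 910.82 + 90.52 = 1,001.34 thousand.
Working-age population = 1,001.34 + 442.77 = 1,444.11 thousand.
Unemployment rate = 90.52 / 1,001.34 = 9.04%.
Employment-population ratio = 910.82 / 1,444.11 = 63.07%.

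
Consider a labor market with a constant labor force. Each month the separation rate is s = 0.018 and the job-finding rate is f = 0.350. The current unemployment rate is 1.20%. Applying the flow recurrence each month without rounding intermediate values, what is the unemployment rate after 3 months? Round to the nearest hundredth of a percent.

With a fixed labor force, u_{t+1} = u_t + s·(1−u_t) − f·u_t = u_t·(1−s−f) + s.
Here 1−s−f = 0.632 and s = 0.018.
u_1 = 0.012000 × 0.632 + 0.018 = 0.025584.
u_2 = 0.025584 × 0.632 + 0.018 = 0.034169.
u_3 = 0.034169 × 0.632 + 0.018 = 0.039595.

Unemployment rate after three months ≈ 3.96%.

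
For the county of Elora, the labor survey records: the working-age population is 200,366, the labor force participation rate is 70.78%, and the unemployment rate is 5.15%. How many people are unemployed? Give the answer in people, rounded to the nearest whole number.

Labor force = 0.7078 × 200,366 = 141,819.
Unemployed = 0.0515 × 141,819 ≈ 7,304.

About 7,304 are unemployed.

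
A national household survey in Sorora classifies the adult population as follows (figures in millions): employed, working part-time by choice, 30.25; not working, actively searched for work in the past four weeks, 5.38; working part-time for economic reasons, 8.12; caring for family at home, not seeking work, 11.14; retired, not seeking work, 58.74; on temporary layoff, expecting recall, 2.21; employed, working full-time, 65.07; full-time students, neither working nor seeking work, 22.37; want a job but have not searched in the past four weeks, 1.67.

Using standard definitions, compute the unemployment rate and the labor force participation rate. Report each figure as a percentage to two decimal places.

Employed = 30.25 + 8.12 + 65.07 = 103.44 million (anyone who worked, including part-time for economic reasons, counts as employed).
Unemployed = 5.38 + 2.21 = 7.59 million (jobless and actively searching, or on temporary layoff).
Labor force = 103.44 + 7.59 = 111.03 million.
Not in labor force = 11.14 + 58.74 + 22.37 + 1.67 = 93.92 million (those not working and not actively searching are outside the labor force — including those who want a job but have given up searching).
Civilian working-age population = 111.03 + 93.92 = 204.95 million.
Unemployment rate = 7.59 / 111.03 = 6.84%.
Labor force participation rate = 111.03 / 204.95 = 54.17%.

Unemployment rate ≈ 6.84%; labor force participation rate ≈ 54.17%.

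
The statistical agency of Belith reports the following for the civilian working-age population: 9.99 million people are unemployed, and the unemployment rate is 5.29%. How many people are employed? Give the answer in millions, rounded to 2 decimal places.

About 178.86 million are employed.

Labor force = U / u = 9.99 / 0.0529 ≈ 188.85 million.
Employed = labor force − unemployed = 188.85 − 9.99 = 178.86 million.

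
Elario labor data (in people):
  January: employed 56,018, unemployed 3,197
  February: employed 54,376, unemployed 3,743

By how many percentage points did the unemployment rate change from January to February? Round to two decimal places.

January: labor force = 56,018 + 3,197 = 59,215; u = 3,197/59,215 = 5.40%.
February: labor force = 54,376 + 3,743 = 58,119; u = 3,743/58,119 = 6.44%.
Change = 6.44% − 5.40% = +1.04 pp.

The unemployment rate changed by +1.04 percentage points.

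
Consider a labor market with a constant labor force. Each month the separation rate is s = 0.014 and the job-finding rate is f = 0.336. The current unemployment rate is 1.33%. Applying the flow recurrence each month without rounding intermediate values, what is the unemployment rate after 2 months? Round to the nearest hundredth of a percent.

With a fixed labor force, u_{t+1} = u_t + s·(1−u_t) − f·u_t = u_t·(1−s−f) + s.
Here 1−s−f = 0.650 and s = 0.014.
u_1 = 0.013300 × 0.650 + 0.014 = 0.022645.
u_2 = 0.022645 × 0.650 + 0.014 = 0.028719.

Unemployment rate after two months ≈ 2.87%.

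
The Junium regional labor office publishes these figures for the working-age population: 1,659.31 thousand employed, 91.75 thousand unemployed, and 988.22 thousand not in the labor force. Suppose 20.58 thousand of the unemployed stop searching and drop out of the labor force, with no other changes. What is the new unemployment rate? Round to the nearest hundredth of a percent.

Initially, labor force = 1,659.31 + 91.75 = 1,751.06 thousand, so u = 91.75/1,751.06 = 5.24%.
After the change, unemployed and labor force both fall by 20.58 → E = 1,659.31, U = 71.17, labor force = 1,730.48 thousand.
New unemployment rate = 71.17 / 1,730.48 = 4.11%.

New unemployment rate ≈ 4.11%.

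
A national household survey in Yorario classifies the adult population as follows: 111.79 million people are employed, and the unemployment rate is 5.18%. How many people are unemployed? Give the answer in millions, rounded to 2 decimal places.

Let U be the number unemployed. The labor force is E + U, and U/(E+U) = 0.0518.
So U = 0.0518 × 111.79 / (1 − 0.0518) = 5.7907 / 0.9482 ≈ 6.11 million.

About 6.11 million are unemployed.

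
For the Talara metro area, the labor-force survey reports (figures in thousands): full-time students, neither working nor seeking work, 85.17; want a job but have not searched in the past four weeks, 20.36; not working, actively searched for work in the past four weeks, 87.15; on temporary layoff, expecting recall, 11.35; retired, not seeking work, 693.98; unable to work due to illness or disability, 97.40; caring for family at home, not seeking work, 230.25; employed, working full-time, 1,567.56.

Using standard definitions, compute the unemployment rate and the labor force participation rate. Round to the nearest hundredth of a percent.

Unemployment rate ≈ 5.91%; labor force participation rate ≈ 59.65%.

Employed = 1,567.56 thousand.
Unemployed = 87.15 + 11.35 = 98.50 thousand (jobless and actively searching, or on temporary layoff).
Labor force = 1,567.56 + 98.50 = 1,666.06 thousand.
Not in labor force = 85.17 + 20.36 + 693.98 + 97.40 + 230.25 = 1,127.16 thousand (those not working and not actively searching are outside the labor force — including those who want a job but have given up searching).
Civilian working-age population = 1,666.06 + 1,127.16 = 2,793.22 thousand.
Unemployment rate = 98.50 / 1,666.06 = 5.91%.
Labor force participation rate = 1,666.06 / 2,793.22 = 59.65%.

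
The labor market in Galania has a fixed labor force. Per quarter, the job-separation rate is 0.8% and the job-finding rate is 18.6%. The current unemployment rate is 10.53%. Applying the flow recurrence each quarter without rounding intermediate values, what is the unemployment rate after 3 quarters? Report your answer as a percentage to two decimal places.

With a fixed labor force, u_{t+1} = u_t + s·(1−u_t) − f·u_t = u_t·(1−s−f) + s.
Here 1−s−f = 0.806 and s = 0.008.
u_1 = 0.105300 × 0.806 + 0.008 = 0.092872.
u_2 = 0.092872 × 0.806 + 0.008 = 0.082855.
u_3 = 0.082855 × 0.806 + 0.008 = 0.074781.

Unemployment rate after three quarters ≈ 7.48%.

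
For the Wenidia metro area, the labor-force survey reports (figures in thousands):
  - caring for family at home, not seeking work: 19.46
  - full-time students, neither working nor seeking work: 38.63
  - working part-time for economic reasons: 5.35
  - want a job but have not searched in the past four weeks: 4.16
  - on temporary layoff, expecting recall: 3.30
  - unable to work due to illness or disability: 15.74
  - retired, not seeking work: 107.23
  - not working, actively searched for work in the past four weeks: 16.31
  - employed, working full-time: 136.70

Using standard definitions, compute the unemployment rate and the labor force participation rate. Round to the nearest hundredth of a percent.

Unemployment rate ≈ 12.13%; labor force participation rate ≈ 46.60%.

Employed = 5.35 + 136.70 = 142.05 thousand (anyone who worked, including part-time for economic reasons, counts as employed).
Unemployed = 3.30 + 16.31 = 19.61 thousand (jobless and actively searching, or on temporary layoff).
Labor force = 142.05 + 19.61 = 161.66 thousand.
Not in labor force = 19.46 + 38.63 + 4.16 + 15.74 + 107.23 = 185.22 thousand (those not working and not actively searching are outside the labor force — including those who want a job but have given up searching).
Civilian working-age population = 161.66 + 185.22 = 346.88 thousand.
Unemployment rate = 19.61 / 161.66 = 12.13%.
Labor force participation rate = 161.66 / 346.88 = 46.60%.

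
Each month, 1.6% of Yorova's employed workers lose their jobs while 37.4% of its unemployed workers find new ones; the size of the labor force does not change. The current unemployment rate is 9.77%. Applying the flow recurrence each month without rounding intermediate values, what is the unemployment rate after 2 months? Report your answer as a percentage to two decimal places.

Unemployment rate after two months ≈ 6.21%.

With a fixed labor force, u_{t+1} = u_t + s·(1−u_t) − f·u_t = u_t·(1−s−f) + s.
Here 1−s−f = 0.610 and s = 0.016.
u_1 = 0.097700 × 0.610 + 0.016 = 0.075597.
u_2 = 0.075597 × 0.610 + 0.016 = 0.062114.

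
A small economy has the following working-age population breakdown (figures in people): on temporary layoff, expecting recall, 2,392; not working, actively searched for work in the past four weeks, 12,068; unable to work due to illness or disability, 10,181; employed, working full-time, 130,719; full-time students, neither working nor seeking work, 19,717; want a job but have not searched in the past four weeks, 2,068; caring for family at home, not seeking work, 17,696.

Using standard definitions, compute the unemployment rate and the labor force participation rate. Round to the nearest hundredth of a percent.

Unemployment rate ≈ 9.96%; labor force participation rate ≈ 74.51%.

Employed = 130,719.
Unemployed = 2,392 + 12,068 = 14,460 (jobless and actively searching, or on temporary layoff).
Labor force = 130,719 + 14,460 = 145,179.
Not in labor force = 10,181 + 19,717 + 2,068 + 17,696 = 49,662 (those not working and not actively searching are outside the labor force — including those who want a job but have given up searching).
Civilian working-age population = 145,179 + 49,662 = 194,841.
Unemployment rate = 14,460 / 145,179 = 9.96%.
Labor force participation rate = 145,179 / 194,841 = 74.51%.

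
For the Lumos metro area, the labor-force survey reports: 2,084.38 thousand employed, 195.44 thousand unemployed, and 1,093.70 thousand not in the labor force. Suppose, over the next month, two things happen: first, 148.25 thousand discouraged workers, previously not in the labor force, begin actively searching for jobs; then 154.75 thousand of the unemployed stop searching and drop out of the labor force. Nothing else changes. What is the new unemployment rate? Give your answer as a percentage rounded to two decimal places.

New unemployment rate ≈ 8.31%.

Initially, labor force = 2,084.38 + 195.44 = 2,279.82 thousand, so u = 195.44/2,279.82 = 8.57%.
After the first change, unemployed and labor force both rise by 148.25 → E = 2,084.38, U = 343.69, labor force = 2,428.07 thousand.
After the second change, unemployed and labor force both fall by 154.75 → E = 2,084.38, U = 188.94, labor force = 2,273.32 thousand.
New unemployment rate = 188.94 / 2,273.32 = 8.31%.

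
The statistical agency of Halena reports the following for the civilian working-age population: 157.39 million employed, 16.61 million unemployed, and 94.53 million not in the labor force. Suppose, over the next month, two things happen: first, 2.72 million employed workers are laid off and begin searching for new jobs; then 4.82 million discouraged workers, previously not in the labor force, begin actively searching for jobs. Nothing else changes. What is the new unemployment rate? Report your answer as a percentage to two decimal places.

Initially, labor force = 157.39 + 16.61 = 174.00 million, so u = 16.61/174.00 = 9.55%.
After the first change, employed falls and unemployed rises by 2.72; labor force unchanged → E = 154.67, U = 19.33, labor force = 174.00 million.
After the second change, unemployed and labor force both rise by 4.82 → E = 154.67, U = 24.15, labor force = 178.82 million.
New unemployment rate = 24.15 / 178.82 = 13.51%.

New unemployment rate ≈ 13.51%.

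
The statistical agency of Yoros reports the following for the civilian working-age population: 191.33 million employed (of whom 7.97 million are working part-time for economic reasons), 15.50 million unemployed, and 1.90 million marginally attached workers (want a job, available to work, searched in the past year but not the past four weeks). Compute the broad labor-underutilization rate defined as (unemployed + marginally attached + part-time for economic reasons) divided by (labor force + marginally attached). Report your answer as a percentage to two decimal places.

Labor force = 191.33 + 15.50 = 206.83 million.
Numerator = 15.50 + 1.90 + 7.97 = 25.37 million.
Denominator = 206.83 + 1.90 = 208.73 million.
Broad rate = 25.37 / 208.73 = 12.15%.

Broad underutilization rate ≈ 12.15%.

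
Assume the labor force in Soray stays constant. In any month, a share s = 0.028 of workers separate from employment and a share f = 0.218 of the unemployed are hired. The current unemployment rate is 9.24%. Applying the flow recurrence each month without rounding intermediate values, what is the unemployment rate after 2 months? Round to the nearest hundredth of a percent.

With a fixed labor force, u_{t+1} = u_t + s·(1−u_t) − f·u_t = u_t·(1−s−f) + s.
Here 1−s−f = 0.754 and s = 0.028.
u_1 = 0.092400 × 0.754 + 0.028 = 0.097670.
u_2 = 0.097670 × 0.754 + 0.028 = 0.101643.

Unemployment rate after two months ≈ 10.16%.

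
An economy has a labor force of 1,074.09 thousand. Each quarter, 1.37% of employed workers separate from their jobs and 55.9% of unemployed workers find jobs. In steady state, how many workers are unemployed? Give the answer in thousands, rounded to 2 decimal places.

Steady-state unemployment rate u* = s/(s+f) = 1.37/(1.37+55.9) = 0.023922.
Unemployed = u* × labor force = 0.023922 × 1,074.09 ≈ 25.69 thousand.

About 25.69 thousand are unemployed in steady state.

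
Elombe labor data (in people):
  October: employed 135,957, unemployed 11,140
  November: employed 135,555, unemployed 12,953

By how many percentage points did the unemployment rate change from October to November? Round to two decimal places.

The unemployment rate changed by +1.15 percentage points.

October: labor force = 135,957 + 11,140 = 147,097; u = 11,140/147,097 = 7.57%.
November: labor force = 135,555 + 12,953 = 148,508; u = 12,953/148,508 = 8.72%.
Change = 8.72% − 7.57% = +1.15 pp.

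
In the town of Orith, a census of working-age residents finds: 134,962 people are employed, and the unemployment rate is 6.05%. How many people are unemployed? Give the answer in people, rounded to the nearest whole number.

Let U be the number unemployed. The labor force is E + U, and U/(E+U) = 0.0605.
So U = 0.0605 × 134,962 / (1 − 0.0605) = 8165.20 / 0.9395 ≈ 8,691.

About 8,691 are unemployed.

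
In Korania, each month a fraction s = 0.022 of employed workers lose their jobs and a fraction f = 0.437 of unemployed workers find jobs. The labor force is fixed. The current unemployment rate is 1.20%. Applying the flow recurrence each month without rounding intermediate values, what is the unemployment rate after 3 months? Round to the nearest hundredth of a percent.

With a fixed labor force, u_{t+1} = u_t + s·(1−u_t) − f·u_t = u_t·(1−s−f) + s.
Here 1−s−f = 0.541 and s = 0.022.
u_1 = 0.012000 × 0.541 + 0.022 = 0.028492.
u_2 = 0.028492 × 0.541 + 0.022 = 0.037414.
u_3 = 0.037414 × 0.541 + 0.022 = 0.042241.

Unemployment rate after three months ≈ 4.22%.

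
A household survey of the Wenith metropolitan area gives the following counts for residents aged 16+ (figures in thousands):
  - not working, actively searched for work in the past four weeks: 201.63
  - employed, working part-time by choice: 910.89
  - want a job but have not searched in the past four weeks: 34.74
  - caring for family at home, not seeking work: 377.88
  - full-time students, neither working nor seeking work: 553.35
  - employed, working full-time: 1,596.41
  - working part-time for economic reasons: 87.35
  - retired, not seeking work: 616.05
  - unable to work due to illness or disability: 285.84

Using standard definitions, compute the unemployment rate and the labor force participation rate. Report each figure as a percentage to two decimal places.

Unemployment rate ≈ 7.21%; labor force participation rate ≈ 59.95%.

Employed = 910.89 + 1,596.41 + 87.35 = 2,594.65 thousand (anyone who worked, including part-time for economic reasons, counts as employed).
Unemployed = 201.63 thousand.
Labor force = 2,594.65 + 201.63 = 2,796.28 thousand.
Not in labor force = 34.74 + 377.88 + 553.35 + 616.05 + 285.84 = 1,867.86 thousand (those not working and not actively searching are outside the labor force — including those who want a job but have given up searching).
Civilian working-age population = 2,796.28 + 1,867.86 = 4,664.14 thousand.
Unemployment rate = 201.63 / 2,796.28 = 7.21%.
Labor force participation rate = 2,796.28 / 4,664.14 = 59.95%.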